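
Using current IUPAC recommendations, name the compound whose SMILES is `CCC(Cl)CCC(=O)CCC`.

The longest carbon chain that includes the carbonyl has 9 carbons, so the parent hydride is nonane.
The highest-priority functional group is a ketone (C=O on an internal carbon), so the name ends in -one.
The numbering direction is chosen so that numbering from this end puts the carbonyl group at C-4 rather than C-6.
This places the carbonyl at C-4; a chloro group at C-7.
The name is 7-chlorononan-4-one.

7-chlorononan-4-one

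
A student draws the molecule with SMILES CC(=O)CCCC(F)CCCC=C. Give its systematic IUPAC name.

The longest carbon chain that includes the carbonyl and the multiple bond has 11 carbons, so the parent hydride is undecane.
A ketone (C=O on an internal carbon) is the principal characteristic group, giving the suffix -one.
The chain contains a C=C double bond, so the unsaturation ending is -ene.
The numbering direction is chosen so that numbering from this end puts the carbonyl group at C-2 rather than C-10.
That gives the carbonyl at C-2; the double bond between C-10 and C-11; a fluoro group at C-6.
Assembling the pieces gives 6-fluoroundec-10-en-2-one.

6-fluoroundec-10-en-2-one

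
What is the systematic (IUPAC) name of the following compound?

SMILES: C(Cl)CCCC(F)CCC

1-chloro-5-fluorooctane

The longest carbon chain is 8 atoms: the parent is octane.
The numbering direction is chosen so that the substituent locant set {1,5} is lower than {4,8} at the first point of difference.
With this numbering: a chloro group at C-1; a fluoro group at C-5.
Substituent prefixes are cited in alphabetical order (multiplying prefixes like di-/tri- are ignored for ordering).
Assembling the pieces gives 1-chloro-5-fluorooctane.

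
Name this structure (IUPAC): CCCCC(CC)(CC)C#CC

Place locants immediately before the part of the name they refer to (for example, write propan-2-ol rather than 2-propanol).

The longest carbon chain that includes the multiple bond has 8 carbons, so the parent hydride is octane.
A C≡C triple bond in the chain gives the infix -yne-.
Choose the numbering such that numbering from this end puts the triple bond at C-2 rather than C-6.
That gives the triple bond between C-2 and C-3; two ethyl groups at C-4.
Putting it together: 4,4-diethyloct-2-yne.

4,4-diethyloct-2-yne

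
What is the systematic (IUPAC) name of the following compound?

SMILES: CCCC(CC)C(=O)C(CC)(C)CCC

4,6-diethyl-4-methylnonan-5-one

Counting along the main chain through the carbonyl gives 9 carbons: the parent is nonane.
A ketone (C=O on an internal carbon) is the principal characteristic group, giving the suffix -one.
Number the chain so that the substituent locant set {4,4,6} is lower than {4,6,6} at the first point of difference.
With this numbering: the carbonyl at C-5; ethyl groups at C-4 and C-6; a methyl group at C-4.
The substituents are ordered alphabetically, ignoring any di-/tri- multipliers.
Assembling the pieces gives 4,6-diethyl-4-methylnonan-5-one.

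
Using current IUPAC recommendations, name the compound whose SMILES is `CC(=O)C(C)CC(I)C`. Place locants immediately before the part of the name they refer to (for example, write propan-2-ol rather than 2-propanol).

5-iodo-3-methylhexan-2-one

The longest carbon chain that includes the carbonyl has 6 carbons, so the parent hydride is hexane.
The principal characteristic group is a ketone (C=O on an internal carbon), named with the suffix -one.
Choose the numbering such that numbering from this end puts the carbonyl group at C-2 rather than C-5.
That gives the carbonyl at C-2; an iodo group at C-5; a methyl group at C-3.
Prefixes are listed alphabetically: iodo, methyl.
The name is 5-iodo-3-methylhexan-2-one.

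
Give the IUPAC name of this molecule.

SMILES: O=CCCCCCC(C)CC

The longest carbon chain that includes the –CHO group has 9 carbons, so the parent hydride is nonane.
An aldehyde (terminal –CHO) is the principal characteristic group, giving the suffix -al.
The numbering direction is chosen so that the aldehyde carbon is C-1 by definition.
This places a methyl group at C-7.
The name is 7-methylnonanal.

7-methylnonanal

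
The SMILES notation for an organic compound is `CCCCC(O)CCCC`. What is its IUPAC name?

nonan-5-ol

Counting along the main chain through the –OH group gives 9 carbons: the parent is nonane.
An alcohol (–OH) is the principal characteristic group, giving the suffix -ol.
The molecule is symmetric, so either numbering direction gives the same locants.
This places the hydroxyl at C-5.
Putting it together: nonan-5-ol.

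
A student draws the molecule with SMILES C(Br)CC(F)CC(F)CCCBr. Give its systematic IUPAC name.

The parent chain contains 8 carbons (octane).
Choose the numbering such that the substituent locant set {1,3,5,8} is lower than {1,4,6,8} at the first point of difference.
That gives bromo groups at C-1 and C-8; fluoro groups at C-3 and C-5.
Prefixes are listed alphabetically: bromo, fluoro.
Assembling the pieces gives 1,8-dibromo-3,5-difluorooctane.

1,8-dibromo-3,5-difluorooctane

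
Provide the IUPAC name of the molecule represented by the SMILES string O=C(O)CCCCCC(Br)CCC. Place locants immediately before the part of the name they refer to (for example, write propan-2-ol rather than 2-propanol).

7-bromodecanoic acid

The longest chain bearing the –COOH group is 10 carbons long (decane).
A carboxylic acid (terminal –COOH) is the principal characteristic group, giving the suffix -oic acid.
The numbering direction is chosen so that the carboxylic acid carbon is C-1 by definition.
That gives a bromo group at C-7.
Assembling the pieces gives 7-bromodecanoic acid.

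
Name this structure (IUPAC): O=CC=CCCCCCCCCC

The longest carbon chain that includes the –CHO group and the multiple bond has 12 carbons, so the parent hydride is dodecane.
An aldehyde (terminal –CHO) is the principal characteristic group, giving the suffix -al.
A C=C double bond in the chain gives the infix -ene-.
Choose the numbering such that the aldehyde carbon is C-1 by definition.
This places the double bond between C-2 and C-3.
Putting it together: dodec-2-enal.

dodec-2-enal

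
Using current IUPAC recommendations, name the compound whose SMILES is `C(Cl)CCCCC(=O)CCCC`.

The longest carbon chain that includes the carbonyl has 10 carbons, so the parent hydride is decane.
The principal characteristic group is a ketone (C=O on an internal carbon), named with the suffix -one.
Number the chain so that numbering from this end puts the carbonyl group at C-5 rather than C-6.
With this numbering: the carbonyl at C-5; a chloro group at C-10.
The name is 10-chlorodecan-5-one.

10-chlorodecan-5-one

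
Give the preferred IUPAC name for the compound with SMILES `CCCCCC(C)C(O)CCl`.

1-chloro-3-methyloctan-2-ol

The longest carbon chain that includes the –OH group has 8 carbons, so the parent hydride is octane.
The principal characteristic group is an alcohol (–OH), named with the suffix -ol.
Choose the numbering such that numbering from this end puts the hydroxyl group at C-2 rather than C-7.
That gives the hydroxyl at C-2; a chloro group at C-1; a methyl group at C-3.
Prefixes are listed alphabetically: chloro, methyl.
Putting it together: 1-chloro-3-methyloctan-2-ol.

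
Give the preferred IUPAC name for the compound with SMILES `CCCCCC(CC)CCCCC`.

6-ethylundecane

The longest carbon chain is 11 atoms: the parent is undecane.
The molecule is symmetric, so either numbering direction gives the same locants.
With this numbering: an ethyl group at C-6.
Assembling the pieces gives 6-ethylundecane.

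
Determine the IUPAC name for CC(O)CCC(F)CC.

The longest chain bearing the –OH group is 7 carbons long (heptane).
The principal characteristic group is an alcohol (–OH), named with the suffix -ol.
Number the chain so that numbering from this end puts the hydroxyl group at C-2 rather than C-6.
That gives the hydroxyl at C-2; a fluoro group at C-5.
Assembling the pieces gives 5-fluoroheptan-2-ol.

5-fluoroheptan-2-ol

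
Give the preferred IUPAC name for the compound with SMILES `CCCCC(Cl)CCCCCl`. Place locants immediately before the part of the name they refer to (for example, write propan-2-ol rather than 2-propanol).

The longest carbon chain is 9 atoms: the parent is nonane.
Number the chain so that the substituent locant set {1,5} is lower than {5,9} at the first point of difference.
With this numbering: chloro groups at C-1 and C-5.
Assembling the pieces gives 1,5-dichlorononane.

1,5-dichlorononane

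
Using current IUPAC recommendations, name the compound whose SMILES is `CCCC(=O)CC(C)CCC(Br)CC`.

9-bromo-6-methylundecan-4-one

The longest carbon chain that includes the carbonyl has 11 carbons, so the parent hydride is undecane.
The highest-priority functional group is a ketone (C=O on an internal carbon), so the name ends in -one.
Number the chain so that numbering from this end puts the carbonyl group at C-4 rather than C-8.
This places the carbonyl at C-4; a bromo group at C-9; a methyl group at C-6.
The substituents are ordered alphabetically, ignoring any di-/tri- multipliers.
Putting it together: 9-bromo-6-methylundecan-4-one.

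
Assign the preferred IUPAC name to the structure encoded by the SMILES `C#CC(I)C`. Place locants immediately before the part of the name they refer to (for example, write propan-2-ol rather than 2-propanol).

The longest carbon chain that includes the multiple bond has 4 carbons, so the parent hydride is butane.
A C≡C triple bond in the chain gives the infix -yne-.
Choose the numbering such that numbering from this end puts the triple bond at C-1 rather than C-3.
This places the triple bond between C-1 and C-2; an iodo group at C-3.
Putting it together: 3-iodobut-1-yne.

3-iodobut-1-yne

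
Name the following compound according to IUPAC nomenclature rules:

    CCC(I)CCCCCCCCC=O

The longest carbon chain that includes the –CHO group has 12 carbons, so the parent hydride is dodecane.
The highest-priority functional group is an aldehyde (terminal –CHO), so the name ends in -al.
The numbering direction is chosen so that the aldehyde carbon is C-1 by definition.
That gives an iodo group at C-10.
Assembling the pieces gives 10-iodododecanal.

10-iodododecanal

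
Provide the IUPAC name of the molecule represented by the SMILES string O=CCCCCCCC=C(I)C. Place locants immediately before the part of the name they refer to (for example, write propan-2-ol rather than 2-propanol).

The longest carbon chain that includes the –CHO group and the multiple bond has 10 carbons, so the parent hydride is decane.
The highest-priority functional group is an aldehyde (terminal –CHO), so the name ends in -al.
The chain contains a C=C double bond, so the unsaturation ending is -ene.
The numbering direction is chosen so that the aldehyde carbon is C-1 by definition.
This places the double bond between C-8 and C-9; an iodo group at C-9.
Putting it together: 9-iododec-8-enal.

9-iododec-8-enal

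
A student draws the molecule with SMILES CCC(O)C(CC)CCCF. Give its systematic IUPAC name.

The longest chain bearing the –OH group is 7 carbons long (heptane).
The principal characteristic group is an alcohol (–OH), named with the suffix -ol.
Choose the numbering such that numbering from this end puts the hydroxyl group at C-3 rather than C-5.
This places the hydroxyl at C-3; an ethyl group at C-4; a fluoro group at C-7.
The substituents are ordered alphabetically, ignoring any di-/tri- multipliers.
Assembling the pieces gives 4-ethyl-7-fluoroheptan-3-ol.

4-ethyl-7-fluoroheptan-3-ol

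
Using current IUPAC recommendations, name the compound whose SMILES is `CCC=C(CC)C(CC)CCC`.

Counting along the main chain through the multiple bond gives 8 carbons: the parent is octane.
There is one C=C double bond, indicated by the ending -ene.
The numbering direction is chosen so that numbering from this end puts the double bond at C-3 rather than C-5.
This places the double bond between C-3 and C-4; ethyl groups at C-4 and C-5.
Assembling the pieces gives 4,5-diethyloct-3-ene.

4,5-diethyloct-3-ene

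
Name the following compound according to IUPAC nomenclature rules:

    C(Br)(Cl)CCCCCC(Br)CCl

The parent chain contains 8 carbons (octane).
Number the chain so that the substituent locant set {1,1,7,8} is lower than {1,2,8,8} at the first point of difference.
With this numbering: bromo groups at C-1 and C-7; chloro groups at C-1 and C-8.
Prefixes are listed alphabetically: bromo, chloro.
The name is 1,7-dibromo-1,8-dichlorooctane.

1,7-dibromo-1,8-dichlorooctane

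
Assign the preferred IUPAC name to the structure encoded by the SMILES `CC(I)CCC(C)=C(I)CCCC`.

Counting along the main chain through the multiple bond gives 10 carbons: the parent is decane.
The chain contains a C=C double bond, so the unsaturation ending is -ene.
Number the chain so that the substituent locant set {2,5,6} is lower than {5,6,9} at the first point of difference.
With this numbering: the double bond between C-5 and C-6; iodo groups at C-2 and C-6; a methyl group at C-5.
Substituent prefixes are cited in alphabetical order (multiplying prefixes like di-/tri- are ignored for ordering).
Assembling the pieces gives 2,6-diiodo-5-methyldec-5-ene.

2,6-diiodo-5-methyldec-5-ene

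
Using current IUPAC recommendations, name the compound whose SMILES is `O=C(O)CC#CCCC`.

hept-3-ynoic acid

Counting along the main chain through the –COOH group and the multiple bond gives 7 carbons: the parent is heptane.
A carboxylic acid (terminal –COOH) is the principal characteristic group, giving the suffix -oic acid.
The chain contains a C≡C triple bond, so the unsaturation ending is -yne.
Choose the numbering such that the carboxylic acid carbon is C-1 by definition.
This places the triple bond between C-3 and C-4.
The name is hept-3-ynoic acid.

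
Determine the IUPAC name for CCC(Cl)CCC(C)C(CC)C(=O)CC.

8-chloro-4-ethyl-5-methyldecan-3-one

Counting along the main chain through the carbonyl gives 10 carbons: the parent is decane.
The highest-priority functional group is a ketone (C=O on an internal carbon), so the name ends in -one.
Choose the numbering such that numbering from this end puts the carbonyl group at C-3 rather than C-8.
This places the carbonyl at C-3; a chloro group at C-8; an ethyl group at C-4; a methyl group at C-5.
Prefixes are listed alphabetically: chloro, ethyl, methyl.
Assembling the pieces gives 8-chloro-4-ethyl-5-methyldecan-3-one.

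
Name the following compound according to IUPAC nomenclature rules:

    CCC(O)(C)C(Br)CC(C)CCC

4-bromo-3,6-dimethylnonan-3-ol

Counting along the main chain through the –OH group gives 9 carbons: the parent is nonane.
The highest-priority functional group is an alcohol (–OH), so the name ends in -ol.
Choose the numbering such that numbering from this end puts the hydroxyl group at C-3 rather than C-7.
That gives the hydroxyl at C-3; a bromo group at C-4; methyl groups at C-3 and C-6.
Prefixes are listed alphabetically: bromo, methyl.
Assembling the pieces gives 4-bromo-3,6-dimethylnonan-3-ol.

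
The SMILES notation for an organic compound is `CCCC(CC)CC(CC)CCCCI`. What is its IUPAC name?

The longest carbon chain is 10 atoms: the parent is decane.
Choose the numbering such that the substituent locant set {1,5,7} is lower than {4,6,10} at the first point of difference.
This places ethyl groups at C-5 and C-7; an iodo group at C-1.
Substituent prefixes are cited in alphabetical order (multiplying prefixes like di-/tri- are ignored for ordering).
Putting it together: 5,7-diethyl-1-iododecane.

5,7-diethyl-1-iododecane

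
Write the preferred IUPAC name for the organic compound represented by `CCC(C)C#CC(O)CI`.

The longest carbon chain that includes the –OH group and the multiple bond has 7 carbons, so the parent hydride is heptane.
The highest-priority functional group is an alcohol (–OH), so the name ends in -ol.
A C≡C triple bond in the chain gives the infix -yne-.
The numbering direction is chosen so that numbering from this end puts the hydroxyl group at C-2 rather than C-6.
With this numbering: the hydroxyl at C-2; the triple bond between C-3 and C-4; an iodo group at C-1; a methyl group at C-5.
Prefixes are listed alphabetically: iodo, methyl.
Putting it together: 1-iodo-5-methylhept-3-yn-2-ol.

1-iodo-5-methylhept-3-yn-2-ol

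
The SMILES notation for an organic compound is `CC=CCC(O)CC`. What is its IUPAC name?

Counting along the main chain through the –OH group and the multiple bond gives 7 carbons: the parent is heptane.
The highest-priority functional group is an alcohol (–OH), so the name ends in -ol.
A C=C double bond in the chain gives the infix -ene-.
Number the chain so that numbering from this end puts the hydroxyl group at C-3 rather than C-5.
With this numbering: the hydroxyl at C-3; the double bond between C-5 and C-6.
The name is hept-5-en-3-ol.

hept-5-en-3-ol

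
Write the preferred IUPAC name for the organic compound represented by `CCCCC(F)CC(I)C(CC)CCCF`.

The longest carbon chain is 11 atoms: the parent is undecane.
Choose the numbering such that the substituent locant set {1,4,5,7} is lower than {5,7,8,11} at the first point of difference.
This places an ethyl group at C-4; fluoro groups at C-1 and C-7; an iodo group at C-5.
Prefixes are listed alphabetically: ethyl, fluoro, iodo.
The name is 4-ethyl-1,7-difluoro-5-iodoundecane.

4-ethyl-1,7-difluoro-5-iodoundecane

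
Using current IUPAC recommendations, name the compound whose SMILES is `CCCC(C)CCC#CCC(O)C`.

The longest carbon chain that includes the –OH group and the multiple bond has 11 carbons, so the parent hydride is undecane.
An alcohol (–OH) is the principal characteristic group, giving the suffix -ol.
A C≡C triple bond in the chain gives the infix -yne-.
The numbering direction is chosen so that numbering from this end puts the hydroxyl group at C-2 rather than C-10.
This places the hydroxyl at C-2; the triple bond between C-4 and C-5; a methyl group at C-8.
Assembling the pieces gives 8-methylundec-4-yn-2-ol.

8-methylundec-4-yn-2-ol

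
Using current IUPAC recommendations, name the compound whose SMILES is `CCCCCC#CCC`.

The longest carbon chain that includes the multiple bond has 9 carbons, so the parent hydride is nonane.
The chain contains a C≡C triple bond, so the unsaturation ending is -yne.
Number the chain so that numbering from this end puts the triple bond at C-3 rather than C-6.
That gives the triple bond between C-3 and C-4.
The name is non-3-yne.

non-3-yne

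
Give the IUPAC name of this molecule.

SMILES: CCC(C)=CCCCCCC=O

8-methyldec-7-enal

The longest carbon chain that includes the –CHO group and the multiple bond has 10 carbons, so the parent hydride is decane.
The highest-priority functional group is an aldehyde (terminal –CHO), so the name ends in -al.
A C=C double bond in the chain gives the infix -ene-.
Choose the numbering such that the aldehyde carbon is C-1 by definition.
With this numbering: the double bond between C-7 and C-8; a methyl group at C-8.
The name is 8-methyldec-7-enal.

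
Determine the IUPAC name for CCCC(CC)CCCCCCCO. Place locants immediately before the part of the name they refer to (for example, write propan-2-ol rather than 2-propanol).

8-ethylundecan-1-ol

The longest carbon chain that includes the –OH group has 11 carbons, so the parent hydride is undecane.
An alcohol (–OH) is the principal characteristic group, giving the suffix -ol.
Choose the numbering such that numbering from this end puts the hydroxyl group at C-1 rather than C-11.
That gives the hydroxyl at C-1; an ethyl group at C-8.
Putting it together: 8-ethylundecan-1-ol.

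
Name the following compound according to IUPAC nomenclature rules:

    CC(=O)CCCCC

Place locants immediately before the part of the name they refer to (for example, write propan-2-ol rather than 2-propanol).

The longest chain bearing the carbonyl is 7 carbons long (heptane).
The principal characteristic group is a ketone (C=O on an internal carbon), named with the suffix -one.
Choose the numbering such that numbering from this end puts the carbonyl group at C-2 rather than C-6.
This places the carbonyl at C-2.
Putting it together: heptan-2-one.

heptan-2-one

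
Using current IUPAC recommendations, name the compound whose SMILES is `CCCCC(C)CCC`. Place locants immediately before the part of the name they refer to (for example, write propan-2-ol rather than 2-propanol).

The parent chain contains 8 carbons (octane).
Choose the numbering such that the substituent locant set {4} is lower than {5} at the first point of difference.
This places a methyl group at C-4.
The name is 4-methyloctane.

4-methyloctane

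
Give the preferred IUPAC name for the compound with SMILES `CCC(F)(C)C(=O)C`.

The longest chain bearing the carbonyl is 5 carbons long (pentane).
The principal characteristic group is a ketone (C=O on an internal carbon), named with the suffix -one.
Choose the numbering such that numbering from this end puts the carbonyl group at C-2 rather than C-4.
This places the carbonyl at C-2; a fluoro group at C-3; a methyl group at C-3.
Substituent prefixes are cited in alphabetical order (multiplying prefixes like di-/tri- are ignored for ordering).
Putting it together: 3-fluoro-3-methylpentan-2-one.

3-fluoro-3-methylpentan-2-one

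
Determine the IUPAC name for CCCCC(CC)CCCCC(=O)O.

6-ethyldecanoic acid

The longest carbon chain that includes the –COOH group has 10 carbons, so the parent hydride is decane.
The principal characteristic group is a carboxylic acid (terminal –COOH), named with the suffix -oic acid.
Number the chain so that the carboxylic acid carbon is C-1 by definition.
This places an ethyl group at C-6.
The name is 6-ethyldecanoic acid.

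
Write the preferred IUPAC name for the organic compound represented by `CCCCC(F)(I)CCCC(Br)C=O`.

Counting along the main chain through the –CHO group gives 10 carbons: the parent is decane.
The highest-priority functional group is an aldehyde (terminal –CHO), so the name ends in -al.
The numbering direction is chosen so that the aldehyde carbon is C-1 by definition.
With this numbering: a bromo group at C-2; a fluoro group at C-6; an iodo group at C-6.
Prefixes are listed alphabetically: bromo, fluoro, iodo.
The name is 2-bromo-6-fluoro-6-iododecanal.

2-bromo-6-fluoro-6-iododecanal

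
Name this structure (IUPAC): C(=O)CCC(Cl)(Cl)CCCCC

4,4-dichlorononanal

The longest chain bearing the –CHO group is 9 carbons long (nonane).
An aldehyde (terminal –CHO) is the principal characteristic group, giving the suffix -al.
Choose the numbering such that the aldehyde carbon is C-1 by definition.
That gives two chloro groups at C-4.
Putting it together: 4,4-dichlorononanal.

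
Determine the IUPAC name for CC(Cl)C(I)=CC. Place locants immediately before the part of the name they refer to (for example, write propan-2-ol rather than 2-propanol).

4-chloro-3-iodopent-2-ene

The longest chain bearing the multiple bond is 5 carbons long (pentane).
There is one C=C double bond, indicated by the ending -ene.
Choose the numbering such that numbering from this end puts the double bond at C-2 rather than C-3.
This places the double bond between C-2 and C-3; a chloro group at C-4; an iodo group at C-3.
Substituent prefixes are cited in alphabetical order (multiplying prefixes like di-/tri- are ignored for ordering).
Putting it together: 4-chloro-3-iodopent-2-ene.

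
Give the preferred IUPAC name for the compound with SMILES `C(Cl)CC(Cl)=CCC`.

The longest carbon chain that includes the multiple bond has 6 carbons, so the parent hydride is hexane.
The chain contains a C=C double bond, so the unsaturation ending is -ene.
The numbering direction is chosen so that the substituent locant set {1,3} is lower than {4,6} at the first point of difference.
With this numbering: the double bond between C-3 and C-4; chloro groups at C-1 and C-3.
Assembling the pieces gives 1,3-dichlorohex-3-ene.

1,3-dichlorohex-3-ene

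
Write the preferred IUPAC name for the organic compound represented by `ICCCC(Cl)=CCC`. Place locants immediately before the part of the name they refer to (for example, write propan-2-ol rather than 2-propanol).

4-chloro-7-iodohept-3-ene

The longest carbon chain that includes the multiple bond has 7 carbons, so the parent hydride is heptane.
There is one C=C double bond, indicated by the ending -ene.
The numbering direction is chosen so that numbering from this end puts the double bond at C-3 rather than C-4.
With this numbering: the double bond between C-3 and C-4; a chloro group at C-4; an iodo group at C-7.
The substituents are ordered alphabetically, ignoring any di-/tri- multipliers.
Putting it together: 4-chloro-7-iodohept-3-ene.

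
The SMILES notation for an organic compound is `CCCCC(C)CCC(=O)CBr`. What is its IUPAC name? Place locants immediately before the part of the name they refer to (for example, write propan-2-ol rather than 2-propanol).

1-bromo-5-methylnonan-2-one

The longest carbon chain that includes the carbonyl has 9 carbons, so the parent hydride is nonane.
The principal characteristic group is a ketone (C=O on an internal carbon), named with the suffix -one.
Choose the numbering such that numbering from this end puts the carbonyl group at C-2 rather than C-8.
With this numbering: the carbonyl at C-2; a bromo group at C-1; a methyl group at C-5.
The substituents are ordered alphabetically, ignoring any di-/tri- multipliers.
Putting it together: 1-bromo-5-methylnonan-2-one.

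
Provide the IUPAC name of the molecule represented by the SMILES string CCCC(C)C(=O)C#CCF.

Counting along the main chain through the carbonyl and the multiple bond gives 8 carbons: the parent is octane.
A ketone (C=O on an internal carbon) is the principal characteristic group, giving the suffix -one.
There is one C≡C triple bond, indicated by the ending -yne.
Number the chain so that numbering from this end puts the carbonyl group at C-4 rather than C-5.
That gives the carbonyl at C-4; the triple bond between C-2 and C-3; a fluoro group at C-1; a methyl group at C-5.
Substituent prefixes are cited in alphabetical order (multiplying prefixes like di-/tri- are ignored for ordering).
Assembling the pieces gives 1-fluoro-5-methyloct-2-yn-4-one.

1-fluoro-5-methyloct-2-yn-4-one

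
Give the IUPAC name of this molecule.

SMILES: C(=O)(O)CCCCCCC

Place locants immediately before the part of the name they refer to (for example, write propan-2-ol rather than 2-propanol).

octanoic acid

Counting along the main chain through the –COOH group gives 8 carbons: the parent is octane.
A carboxylic acid (terminal –COOH) is the principal characteristic group, giving the suffix -oic acid.
The numbering direction is chosen so that the carboxylic acid carbon is C-1 by definition.
Assembling the pieces gives octanoic acid.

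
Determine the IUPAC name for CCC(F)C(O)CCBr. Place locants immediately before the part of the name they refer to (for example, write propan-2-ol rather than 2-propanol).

Counting along the main chain through the –OH group gives 6 carbons: the parent is hexane.
The highest-priority functional group is an alcohol (–OH), so the name ends in -ol.
Choose the numbering such that numbering from this end puts the hydroxyl group at C-3 rather than C-4.
With this numbering: the hydroxyl at C-3; a bromo group at C-1; a fluoro group at C-4.
Substituent prefixes are cited in alphabetical order (multiplying prefixes like di-/tri- are ignored for ordering).
Putting it together: 1-bromo-4-fluorohexan-3-ol.

1-bromo-4-fluorohexan-3-ol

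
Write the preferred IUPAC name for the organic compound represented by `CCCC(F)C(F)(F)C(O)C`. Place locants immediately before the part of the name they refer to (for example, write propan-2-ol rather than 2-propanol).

The longest chain bearing the –OH group is 7 carbons long (heptane).
The highest-priority functional group is an alcohol (–OH), so the name ends in -ol.
The numbering direction is chosen so that numbering from this end puts the hydroxyl group at C-2 rather than C-6.
That gives the hydroxyl at C-2; fluoro groups at C-3 (×2) and C-4.
The name is 3,3,4-trifluoroheptan-2-ol.

3,3,4-trifluoroheptan-2-ol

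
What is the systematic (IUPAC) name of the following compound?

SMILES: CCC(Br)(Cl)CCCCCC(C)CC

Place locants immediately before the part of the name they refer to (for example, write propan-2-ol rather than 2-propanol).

The longest carbon chain is 11 atoms: the parent is undecane.
The numbering direction is chosen so that the substituent locant set {3,3,9} is lower than {3,9,9} at the first point of difference.
That gives a bromo group at C-3; a chloro group at C-3; a methyl group at C-9.
Substituent prefixes are cited in alphabetical order (multiplying prefixes like di-/tri- are ignored for ordering).
The name is 3-bromo-3-chloro-9-methylundecane.

3-bromo-3-chloro-9-methylundecane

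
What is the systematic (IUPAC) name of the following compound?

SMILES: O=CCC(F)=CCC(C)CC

The longest carbon chain that includes the –CHO group and the multiple bond has 8 carbons, so the parent hydride is octane.
The highest-priority functional group is an aldehyde (terminal –CHO), so the name ends in -al.
There is one C=C double bond, indicated by the ending -ene.
Number the chain so that the aldehyde carbon is C-1 by definition.
With this numbering: the double bond between C-3 and C-4; a fluoro group at C-3; a methyl group at C-6.
Substituent prefixes are cited in alphabetical order (multiplying prefixes like di-/tri- are ignored for ordering).
Putting it together: 3-fluoro-6-methyloct-3-enal.

3-fluoro-6-methyloct-3-enal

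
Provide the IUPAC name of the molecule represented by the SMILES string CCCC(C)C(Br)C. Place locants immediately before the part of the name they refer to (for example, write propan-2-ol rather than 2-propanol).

2-bromo-3-methylhexane

The longest carbon chain is 6 atoms: the parent is hexane.
Number the chain so that the substituent locant set {2,3} is lower than {4,5} at the first point of difference.
That gives a bromo group at C-2; a methyl group at C-3.
Substituent prefixes are cited in alphabetical order (multiplying prefixes like di-/tri- are ignored for ordering).
The name is 2-bromo-3-methylhexane.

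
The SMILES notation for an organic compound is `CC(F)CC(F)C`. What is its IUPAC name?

2,4-difluoropentane

The longest continuous carbon chain has 5 atoms, so the parent hydride is pentane.
The molecule is symmetric, so either numbering direction gives the same locants.
This places fluoro groups at C-2 and C-4.
The name is 2,4-difluoropentane.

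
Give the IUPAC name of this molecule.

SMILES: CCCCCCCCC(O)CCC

dodecan-4-ol

The longest chain bearing the –OH group is 12 carbons long (dodecane).
An alcohol (–OH) is the principal characteristic group, giving the suffix -ol.
The numbering direction is chosen so that numbering from this end puts the hydroxyl group at C-4 rather than C-9.
That gives the hydroxyl at C-4.
Putting it together: dodecan-4-ol.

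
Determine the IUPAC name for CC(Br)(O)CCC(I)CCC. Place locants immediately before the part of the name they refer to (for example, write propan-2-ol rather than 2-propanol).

2-bromo-5-iodooctan-2-ol

The longest carbon chain that includes the –OH group has 8 carbons, so the parent hydride is octane.
An alcohol (–OH) is the principal characteristic group, giving the suffix -ol.
Choose the numbering such that numbering from this end puts the hydroxyl group at C-2 rather than C-7.
With this numbering: the hydroxyl at C-2; a bromo group at C-2; an iodo group at C-5.
Substituent prefixes are cited in alphabetical order (multiplying prefixes like di-/tri- are ignored for ordering).
The name is 2-bromo-5-iodooctan-2-ol.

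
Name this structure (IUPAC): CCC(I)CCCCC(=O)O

Counting along the main chain through the –COOH group gives 8 carbons: the parent is octane.
A carboxylic acid (terminal –COOH) is the principal characteristic group, giving the suffix -oic acid.
Choose the numbering such that the carboxylic acid carbon is C-1 by definition.
With this numbering: an iodo group at C-6.
Assembling the pieces gives 6-iodooctanoic acid.

6-iodooctanoic acid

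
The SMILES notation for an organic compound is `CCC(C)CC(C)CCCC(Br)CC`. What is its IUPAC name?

The longest continuous carbon chain has 11 atoms, so the parent hydride is undecane.
Choose the numbering such that the substituent locant set {3,5,9} is lower than {3,7,9} at the first point of difference.
With this numbering: a bromo group at C-9; methyl groups at C-3 and C-5.
Prefixes are listed alphabetically: bromo, methyl.
Assembling the pieces gives 9-bromo-3,5-dimethylundecane.

9-bromo-3,5-dimethylundecane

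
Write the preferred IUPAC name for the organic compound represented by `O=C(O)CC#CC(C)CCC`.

5-methyloct-3-ynoic acid

The longest carbon chain that includes the –COOH group and the multiple bond has 8 carbons, so the parent hydride is octane.
The highest-priority functional group is a carboxylic acid (terminal –COOH), so the name ends in -oic acid.
There is one C≡C triple bond, indicated by the ending -yne.
The numbering direction is chosen so that the carboxylic acid carbon is C-1 by definition.
This places the triple bond between C-3 and C-4; a methyl group at C-5.
The name is 5-methyloct-3-ynoic acid.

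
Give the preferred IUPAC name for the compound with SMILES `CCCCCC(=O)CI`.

Counting along the main chain through the carbonyl gives 7 carbons: the parent is heptane.
A ketone (C=O on an internal carbon) is the principal characteristic group, giving the suffix -one.
Choose the numbering such that numbering from this end puts the carbonyl group at C-2 rather than C-6.
This places the carbonyl at C-2; an iodo group at C-1.
Assembling the pieces gives 1-iodoheptan-2-one.

1-iodoheptan-2-one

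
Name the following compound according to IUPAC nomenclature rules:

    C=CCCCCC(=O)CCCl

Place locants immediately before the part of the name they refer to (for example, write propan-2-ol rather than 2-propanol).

The longest carbon chain that includes the carbonyl and the multiple bond has 9 carbons, so the parent hydride is nonane.
The principal characteristic group is a ketone (C=O on an internal carbon), named with the suffix -one.
A C=C double bond in the chain gives the infix -ene-.
The numbering direction is chosen so that numbering from this end puts the carbonyl group at C-3 rather than C-7.
This places the carbonyl at C-3; the double bond between C-8 and C-9; a chloro group at C-1.
Assembling the pieces gives 1-chloronon-8-en-3-one.

1-chloronon-8-en-3-one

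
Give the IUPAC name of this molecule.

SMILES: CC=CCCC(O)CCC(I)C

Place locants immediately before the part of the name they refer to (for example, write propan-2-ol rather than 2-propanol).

2-iododec-8-en-5-ol

The longest carbon chain that includes the –OH group and the multiple bond has 10 carbons, so the parent hydride is decane.
The highest-priority functional group is an alcohol (–OH), so the name ends in -ol.
A C=C double bond in the chain gives the infix -ene-.
The numbering direction is chosen so that numbering from this end puts the hydroxyl group at C-5 rather than C-6.
With this numbering: the hydroxyl at C-5; the double bond between C-8 and C-9; an iodo group at C-2.
The name is 2-iododec-8-en-5-ol.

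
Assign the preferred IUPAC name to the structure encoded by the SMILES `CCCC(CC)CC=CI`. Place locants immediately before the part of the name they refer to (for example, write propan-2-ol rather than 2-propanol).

4-ethyl-1-iodohept-1-ene

The longest chain bearing the multiple bond is 7 carbons long (heptane).
There is one C=C double bond, indicated by the ending -ene.
The numbering direction is chosen so that numbering from this end puts the double bond at C-1 rather than C-6.
That gives the double bond between C-1 and C-2; an ethyl group at C-4; an iodo group at C-1.
Prefixes are listed alphabetically: ethyl, iodo.
Putting it together: 4-ethyl-1-iodohept-1-ene.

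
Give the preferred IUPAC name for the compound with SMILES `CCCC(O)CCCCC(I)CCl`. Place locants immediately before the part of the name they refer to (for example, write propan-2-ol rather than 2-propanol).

Counting along the main chain through the –OH group gives 10 carbons: the parent is decane.
The highest-priority functional group is an alcohol (–OH), so the name ends in -ol.
Number the chain so that numbering from this end puts the hydroxyl group at C-4 rather than C-7.
That gives the hydroxyl at C-4; a chloro group at C-10; an iodo group at C-9.
Substituent prefixes are cited in alphabetical order (multiplying prefixes like di-/tri- are ignored for ordering).
The name is 10-chloro-9-iododecan-4-ol.

10-chloro-9-iododecan-4-ol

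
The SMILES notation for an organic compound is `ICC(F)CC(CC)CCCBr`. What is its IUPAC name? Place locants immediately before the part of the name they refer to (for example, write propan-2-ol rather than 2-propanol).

7-bromo-4-ethyl-2-fluoro-1-iodoheptane

The longest carbon chain is 7 atoms: the parent is heptane.
Number the chain so that the substituent locant set {1,2,4,7} is lower than {1,4,6,7} at the first point of difference.
This places a bromo group at C-7; an ethyl group at C-4; a fluoro group at C-2; an iodo group at C-1.
Substituent prefixes are cited in alphabetical order (multiplying prefixes like di-/tri- are ignored for ordering).
Putting it together: 7-bromo-4-ethyl-2-fluoro-1-iodoheptane.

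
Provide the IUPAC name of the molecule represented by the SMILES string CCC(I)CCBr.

The parent chain contains 5 carbons (pentane).
Number the chain so that the substituent locant set {1,3} is lower than {3,5} at the first point of difference.
That gives a bromo group at C-1; an iodo group at C-3.
Substituent prefixes are cited in alphabetical order (multiplying prefixes like di-/tri- are ignored for ordering).
The name is 1-bromo-3-iodopentane.

1-bromo-3-iodopentane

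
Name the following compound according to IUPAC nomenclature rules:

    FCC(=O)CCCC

The longest chain bearing the carbonyl is 6 carbons long (hexane).
The highest-priority functional group is a ketone (C=O on an internal carbon), so the name ends in -one.
Number the chain so that numbering from this end puts the carbonyl group at C-2 rather than C-5.
This places the carbonyl at C-2; a fluoro group at C-1.
The name is 1-fluorohexan-2-one.

1-fluorohexan-2-one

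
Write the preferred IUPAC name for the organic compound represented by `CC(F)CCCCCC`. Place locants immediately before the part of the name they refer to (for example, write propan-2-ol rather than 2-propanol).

The longest continuous carbon chain has 8 atoms, so the parent hydride is octane.
The numbering direction is chosen so that the substituent locant set {2} is lower than {7} at the first point of difference.
That gives a fluoro group at C-2.
Putting it together: 2-fluorooctane.

2-fluorooctane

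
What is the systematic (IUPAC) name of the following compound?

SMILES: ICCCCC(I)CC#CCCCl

1-chloro-6,10-diiododec-3-yne

Counting along the main chain through the multiple bond gives 10 carbons: the parent is decane.
A C≡C triple bond in the chain gives the infix -yne-.
Number the chain so that numbering from this end puts the triple bond at C-3 rather than C-7.
This places the triple bond between C-3 and C-4; a chloro group at C-1; iodo groups at C-6 and C-10.
The substituents are ordered alphabetically, ignoring any di-/tri- multipliers.
Putting it together: 1-chloro-6,10-diiododec-3-yne.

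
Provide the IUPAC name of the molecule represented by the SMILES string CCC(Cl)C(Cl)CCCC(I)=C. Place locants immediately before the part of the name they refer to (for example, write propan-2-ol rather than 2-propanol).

6,7-dichloro-2-iodonon-1-ene

The longest carbon chain that includes the multiple bond has 9 carbons, so the parent hydride is nonane.
The chain contains a C=C double bond, so the unsaturation ending is -ene.
The numbering direction is chosen so that numbering from this end puts the double bond at C-1 rather than C-8.
With this numbering: the double bond between C-1 and C-2; chloro groups at C-6 and C-7; an iodo group at C-2.
The substituents are ordered alphabetically, ignoring any di-/tri- multipliers.
Putting it together: 6,7-dichloro-2-iodonon-1-ene.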